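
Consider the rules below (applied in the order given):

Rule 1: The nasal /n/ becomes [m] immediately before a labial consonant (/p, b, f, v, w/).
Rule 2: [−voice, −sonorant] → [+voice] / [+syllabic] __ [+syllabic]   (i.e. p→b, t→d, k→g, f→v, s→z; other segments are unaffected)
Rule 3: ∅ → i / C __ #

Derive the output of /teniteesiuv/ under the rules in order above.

Rule 1 (nasal place assimilation): no segment meets the environment; /teniteesiuv/ is unchanged.
Rule 2 (intervocalic voicing): /t/ is a voiceless obstruent between vowels /i/ and /e/, so it voices to [d]. /s/ is a voiceless obstruent between vowels /e/ and /i/, so it voices to [z]. /teniteesiuv/ → tenideeziuv.
Rule 3 (final i-epenthesis): the form ends in the consonant /v/, so [i] is inserted word-finally. /tenideeziuv/ → tenideeziuvi.

tenideeziuvi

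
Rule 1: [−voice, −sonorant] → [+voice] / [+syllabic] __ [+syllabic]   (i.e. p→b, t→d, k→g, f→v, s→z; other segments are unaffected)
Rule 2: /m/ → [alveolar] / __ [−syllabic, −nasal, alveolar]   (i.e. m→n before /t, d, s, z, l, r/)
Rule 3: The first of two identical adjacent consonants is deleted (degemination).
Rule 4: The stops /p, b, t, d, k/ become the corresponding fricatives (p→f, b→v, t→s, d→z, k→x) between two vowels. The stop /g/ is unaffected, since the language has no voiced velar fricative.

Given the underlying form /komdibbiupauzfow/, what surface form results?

Rule 1 (intervocalic voicing): /p/ is a voiceless obstruent between vowels /u/ and /a/, so it voices to [b]. /komdibbiupauzfow/ → komdibbiubauzfow.
Rule 2 (nasal place assimilation): /m/ precedes the alveolar consonant /d/, so it assimilates in place to [n]. /komdibbiubauzfow/ → kondibbiubauzfow.
Rule 3 (degemination): /bb/ is a geminate; the first /b/ deletes. /kondibbiubauzfow/ → kondibiubauzfow.
Rule 4 (intervocalic spirantization): /b/ is a stop between vowels /i/ and /i/, so it spirantizes to the fricative [v]. /b/ is a stop between vowels /u/ and /a/, so it spirantizes to the fricative [v]. /kondibiubauzfow/ → kondiviuvauzfow.

kondiviuvauzfow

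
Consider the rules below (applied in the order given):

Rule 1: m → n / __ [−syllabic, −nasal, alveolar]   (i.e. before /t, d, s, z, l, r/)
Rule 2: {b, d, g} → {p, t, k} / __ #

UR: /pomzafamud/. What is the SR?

ponzafamut

Rule 1 (nasal place assimilation): /m/ precedes the alveolar consonant /z/, so it assimilates in place to [n]. /pomzafamud/ → ponzafamud.
Rule 2 (final devoicing): /d/ is a voiced stop in word-final position, so it devoices to [t]. /ponzafamud/ → ponzafamut.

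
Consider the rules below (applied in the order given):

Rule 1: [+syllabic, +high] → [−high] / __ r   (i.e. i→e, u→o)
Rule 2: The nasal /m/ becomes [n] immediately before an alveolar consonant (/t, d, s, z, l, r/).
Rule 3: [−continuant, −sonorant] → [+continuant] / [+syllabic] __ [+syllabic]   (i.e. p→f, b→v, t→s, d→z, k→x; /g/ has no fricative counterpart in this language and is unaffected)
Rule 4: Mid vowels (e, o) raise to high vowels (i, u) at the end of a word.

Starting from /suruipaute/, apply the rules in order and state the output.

soruifausi

Rule 1 (pre-rhotic lowering): /u/ is a high vowel immediately before /r/, so it lowers to [o]. /suruipaute/ → soruipaute.
Rule 2 (nasal place assimilation): no segment meets the environment; /soruipaute/ is unchanged.
Rule 3 (intervocalic spirantization): /p/ is a stop between vowels /i/ and /a/, so it spirantizes to the fricative [f]. /t/ is a stop between vowels /u/ and /e/, so it spirantizes to the fricative [s]. /soruipaute/ → soruifause.
Rule 4 (final vowel raising): /e/ is a mid vowel in word-final position, so it raises to [i]. /soruifause/ → soruifausi.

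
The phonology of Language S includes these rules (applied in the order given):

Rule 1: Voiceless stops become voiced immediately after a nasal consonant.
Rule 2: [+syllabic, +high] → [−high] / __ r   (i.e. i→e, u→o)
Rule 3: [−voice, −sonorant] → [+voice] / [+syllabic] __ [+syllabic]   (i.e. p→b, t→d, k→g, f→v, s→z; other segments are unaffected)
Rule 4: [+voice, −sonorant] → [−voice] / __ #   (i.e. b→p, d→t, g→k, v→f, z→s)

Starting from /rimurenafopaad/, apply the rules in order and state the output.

Rule 1 (post-nasal voicing): no segment meets the environment; /rimurenafopaad/ is unchanged.
Rule 2 (pre-rhotic lowering): /u/ is a high vowel immediately before /r/, so it lowers to [o]. /rimurenafopaad/ → rimorenafopaad.
Rule 3 (intervocalic voicing): /f/ is a voiceless obstruent between vowels /a/ and /o/, so it voices to [v]. /p/ is a voiceless obstruent between vowels /o/ and /a/, so it voices to [b]. /rimorenafopaad/ → rimorenavobaad.
Rule 4 (final devoicing): /d/ is a voiced obstruent in word-final position, so it devoices to [t]. /rimorenavobaad/ → rimorenavobaat.

rimorenavobaat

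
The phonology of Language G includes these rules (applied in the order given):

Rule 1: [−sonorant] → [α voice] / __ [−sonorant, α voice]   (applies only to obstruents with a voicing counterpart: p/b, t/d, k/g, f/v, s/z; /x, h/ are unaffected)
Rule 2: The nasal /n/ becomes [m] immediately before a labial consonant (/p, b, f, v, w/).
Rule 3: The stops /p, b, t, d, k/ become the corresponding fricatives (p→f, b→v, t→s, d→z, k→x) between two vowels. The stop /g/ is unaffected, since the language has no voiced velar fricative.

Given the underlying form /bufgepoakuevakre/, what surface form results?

buvgefoaxuevakre

Rule 1 (regressive voicing assimilation): /f/ precedes the voiced obstruent /g/, so it voices to [v] by assimilation. /bufgepoakuevakre/ → buvgepoakuevakre.
Rule 2 (nasal place assimilation): no segment meets the environment; /buvgepoakuevakre/ is unchanged.
Rule 3 (intervocalic spirantization): /p/ is a stop between vowels /e/ and /o/, so it spirantizes to the fricative [f]. /k/ is a stop between vowels /a/ and /u/, so it spirantizes to the fricative [x]. /buvgepoakuevakre/ → buvgefoaxuevakre.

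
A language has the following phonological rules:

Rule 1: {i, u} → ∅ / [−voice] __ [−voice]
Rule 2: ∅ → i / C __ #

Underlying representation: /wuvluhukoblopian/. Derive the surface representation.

wuvluhkoblopiani

Rule 1 (high vowel syncope): /u/ is a high vowel flanked by voiceless consonants /h/ and /k/, so it deletes. /wuvluhukoblopian/ → wuvluhkoblopian.
Rule 2 (final i-epenthesis): the form ends in the consonant /n/, so [i] is inserted word-finally. /wuvluhkoblopian/ → wuvluhkoblopiani.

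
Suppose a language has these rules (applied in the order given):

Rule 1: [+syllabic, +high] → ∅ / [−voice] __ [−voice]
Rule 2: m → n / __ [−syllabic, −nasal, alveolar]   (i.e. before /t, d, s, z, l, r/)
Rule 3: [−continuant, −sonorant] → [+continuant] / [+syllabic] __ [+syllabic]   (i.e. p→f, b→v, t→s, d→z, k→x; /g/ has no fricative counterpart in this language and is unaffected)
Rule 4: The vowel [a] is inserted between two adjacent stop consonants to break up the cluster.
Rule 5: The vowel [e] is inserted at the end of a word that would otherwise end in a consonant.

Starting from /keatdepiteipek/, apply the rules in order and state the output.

Rule 1 (high vowel syncope): /i/ is a high vowel flanked by voiceless consonants /p/ and /t/, so it deletes. /keatdepiteipek/ → keatdepteipek.
Rule 2 (nasal place assimilation): no segment meets the environment; /keatdepteipek/ is unchanged.
Rule 3 (intervocalic spirantization): /p/ is a stop between vowels /i/ and /e/, so it spirantizes to the fricative [f]. /keatdepteipek/ → keatdepteifek.
Rule 4 (stop-cluster a-epenthesis): /t/ and /d/ form a stop–stop cluster, so [a] is inserted between them. /p/ and /t/ form a stop–stop cluster, so [a] is inserted between them. /keatdepteifek/ → keatadepateifek.
Rule 5 (final e-epenthesis): the form ends in the consonant /k/, so [e] is inserted word-finally. /keatadepateifek/ → keatadepateifeke.

keatadepateifeke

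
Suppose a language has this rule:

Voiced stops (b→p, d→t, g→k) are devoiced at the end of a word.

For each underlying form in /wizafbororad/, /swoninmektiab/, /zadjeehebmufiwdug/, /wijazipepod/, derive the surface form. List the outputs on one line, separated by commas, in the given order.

wizafbororat, swoninmektiap, zadjeehebmufiwduk, wijazipepot

/wizafbororad/: /d/ is a voiced stop in word-final position, so it devoices to [t]. → [wizafbororat].
/swoninmektiab/: /b/ is a voiced stop in word-final position, so it devoices to [p]. → [swoninmektiap].
/zadjeehebmufiwdug/: /g/ is a voiced stop in word-final position, so it devoices to [k]. → [zadjeehebmufiwduk].
/wijazipepod/: /d/ is a voiced stop in word-final position, so it devoices to [t]. → [wijazipepot].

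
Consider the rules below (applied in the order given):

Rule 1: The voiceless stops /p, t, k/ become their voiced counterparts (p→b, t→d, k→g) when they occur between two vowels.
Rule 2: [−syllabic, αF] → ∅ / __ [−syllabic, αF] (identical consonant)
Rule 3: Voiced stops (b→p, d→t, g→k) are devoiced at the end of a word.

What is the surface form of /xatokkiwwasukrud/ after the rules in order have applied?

xadokiwasukrut

Rule 1 (intervocalic voicing): /t/ is a voiceless stop between vowels /a/ and /o/, so it voices to [d]. /xatokkiwwasukrud/ → xadokkiwwasukrud.
Rule 2 (degemination): /kk/ is a geminate; the first /k/ deletes. /ww/ is a geminate; the first /w/ deletes. /xadokkiwwasukrud/ → xadokiwasukrud.
Rule 3 (final devoicing): /d/ is a voiced stop in word-final position, so it devoices to [t]. /xadokiwasukrud/ → xadokiwasukrut.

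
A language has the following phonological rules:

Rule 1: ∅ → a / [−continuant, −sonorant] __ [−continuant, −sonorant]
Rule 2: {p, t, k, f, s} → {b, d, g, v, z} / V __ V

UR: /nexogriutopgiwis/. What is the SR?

nexogriudobagiwis

Rule 1 (stop-cluster a-epenthesis): /p/ and /g/ form a stop–stop cluster, so [a] is inserted between them. /nexogriutopgiwis/ → nexogriutopagiwis.
Rule 2 (intervocalic voicing): /t/ is a voiceless obstruent between vowels /u/ and /o/, so it voices to [d]. /p/ is a voiceless obstruent between vowels /o/ and /a/, so it voices to [b]. /nexogriutopagiwis/ → nexogriudobagiwis.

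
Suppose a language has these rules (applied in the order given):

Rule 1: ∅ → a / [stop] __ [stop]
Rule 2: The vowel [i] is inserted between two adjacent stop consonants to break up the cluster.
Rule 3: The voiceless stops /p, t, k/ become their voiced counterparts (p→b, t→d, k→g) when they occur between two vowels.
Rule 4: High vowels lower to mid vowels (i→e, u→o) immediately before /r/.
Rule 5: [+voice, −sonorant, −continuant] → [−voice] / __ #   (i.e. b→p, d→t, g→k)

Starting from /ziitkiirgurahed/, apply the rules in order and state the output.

ziidagiergorahet

Rule 1 (stop-cluster a-epenthesis): /t/ and /k/ form a stop–stop cluster, so [a] is inserted between them. /ziitkiirgurahed/ → ziitakiirgurahed.
Rule 2 (stop-cluster i-epenthesis): no segment meets the environment; /ziitakiirgurahed/ is unchanged.
Rule 3 (intervocalic voicing): /t/ is a voiceless stop between vowels /i/ and /a/, so it voices to [d]. /k/ is a voiceless stop between vowels /a/ and /i/, so it voices to [g]. /ziitakiirgurahed/ → ziidagiirgurahed.
Rule 4 (pre-rhotic lowering): /i/ is a high vowel immediately before /r/, so it lowers to [e]. /u/ is a high vowel immediately before /r/, so it lowers to [o]. /ziidagiirgurahed/ → ziidagiergorahed.
Rule 5 (final devoicing): /d/ is a voiced stop in word-final position, so it devoices to [t]. /ziidagiergorahed/ → ziidagiergorahet.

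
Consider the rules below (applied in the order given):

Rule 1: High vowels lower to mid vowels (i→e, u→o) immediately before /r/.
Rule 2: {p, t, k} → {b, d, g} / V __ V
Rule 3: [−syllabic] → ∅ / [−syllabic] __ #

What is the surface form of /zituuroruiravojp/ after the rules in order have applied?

Rule 1 (pre-rhotic lowering): /u/ is a high vowel immediately before /r/, so it lowers to [o]. /i/ is a high vowel immediately before /r/, so it lowers to [e]. /zituuroruiravojp/ → zituororueravojp.
Rule 2 (intervocalic voicing): /t/ is a voiceless stop between vowels /i/ and /u/, so it voices to [d]. /zituororueravojp/ → ziduororueravojp.
Rule 3 (final cluster simplification): /p/ is the second consonant of a word-final cluster /jp/, so it deletes. /ziduororueravojp/ → ziduororueravoj.

ziduororueravoj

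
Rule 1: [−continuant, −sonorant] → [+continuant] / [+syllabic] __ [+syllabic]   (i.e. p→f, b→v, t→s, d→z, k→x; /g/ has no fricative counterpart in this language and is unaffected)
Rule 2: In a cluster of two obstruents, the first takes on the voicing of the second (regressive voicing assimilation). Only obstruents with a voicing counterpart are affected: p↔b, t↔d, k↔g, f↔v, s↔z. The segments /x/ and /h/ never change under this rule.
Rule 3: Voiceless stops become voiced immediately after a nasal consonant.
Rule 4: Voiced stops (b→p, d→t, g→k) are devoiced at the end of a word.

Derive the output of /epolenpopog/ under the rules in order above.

Rule 1 (intervocalic spirantization): /p/ is a stop between vowels /e/ and /o/, so it spirantizes to the fricative [f]. /p/ is a stop between vowels /o/ and /o/, so it spirantizes to the fricative [f]. /epolenpopog/ → efolenpofog.
Rule 2 (regressive voicing assimilation): no segment meets the environment; /efolenpofog/ is unchanged.
Rule 3 (post-nasal voicing): /p/ is a voiceless stop immediately after the nasal /n/, so it voices to [b]. /efolenpofog/ → efolenbofog.
Rule 4 (final devoicing): /g/ is a voiced stop in word-final position, so it devoices to [k]. /efolenbofog/ → efolenbofok.

efolenbofok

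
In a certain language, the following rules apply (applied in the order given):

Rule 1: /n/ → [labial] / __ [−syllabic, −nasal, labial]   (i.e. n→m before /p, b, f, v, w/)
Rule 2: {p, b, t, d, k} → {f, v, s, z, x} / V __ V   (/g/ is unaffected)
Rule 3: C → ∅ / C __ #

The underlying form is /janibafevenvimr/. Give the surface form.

janivafevemvim

Rule 1 (nasal place assimilation): /n/ precedes the labial consonant /v/, so it assimilates in place to [m]. /janibafevenvimr/ → janibafevemvimr.
Rule 2 (intervocalic spirantization): /b/ is a stop between vowels /i/ and /a/, so it spirantizes to the fricative [v]. /janibafevemvimr/ → janivafevemvimr.
Rule 3 (final cluster simplification): /r/ is the second consonant of a word-final cluster /mr/, so it deletes. /janivafevemvimr/ → janivafevemvim.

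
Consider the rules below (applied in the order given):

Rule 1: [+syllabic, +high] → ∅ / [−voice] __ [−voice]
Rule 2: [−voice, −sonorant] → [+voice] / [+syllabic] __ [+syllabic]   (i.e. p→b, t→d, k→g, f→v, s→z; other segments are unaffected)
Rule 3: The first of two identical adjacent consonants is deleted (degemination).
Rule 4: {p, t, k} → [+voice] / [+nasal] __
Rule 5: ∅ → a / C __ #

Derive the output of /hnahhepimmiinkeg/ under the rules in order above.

hnahebimiingega

Rule 1 (high vowel syncope): no segment meets the environment; /hnahhepimmiinkeg/ is unchanged.
Rule 2 (intervocalic voicing): /p/ is a voiceless obstruent between vowels /e/ and /i/, so it voices to [b]. /hnahhepimmiinkeg/ → hnahhebimmiinkeg.
Rule 3 (degemination): /hh/ is a geminate; the first /h/ deletes. /mm/ is a geminate; the first /m/ deletes. /hnahhebimmiinkeg/ → hnahebimiinkeg.
Rule 4 (post-nasal voicing): /k/ is a voiceless stop immediately after the nasal /n/, so it voices to [g]. /hnahebimiinkeg/ → hnahebimiingeg.
Rule 5 (final a-epenthesis): the form ends in the consonant /g/, so [a] is inserted word-finally. /hnahebimiingeg/ → hnahebimiingega.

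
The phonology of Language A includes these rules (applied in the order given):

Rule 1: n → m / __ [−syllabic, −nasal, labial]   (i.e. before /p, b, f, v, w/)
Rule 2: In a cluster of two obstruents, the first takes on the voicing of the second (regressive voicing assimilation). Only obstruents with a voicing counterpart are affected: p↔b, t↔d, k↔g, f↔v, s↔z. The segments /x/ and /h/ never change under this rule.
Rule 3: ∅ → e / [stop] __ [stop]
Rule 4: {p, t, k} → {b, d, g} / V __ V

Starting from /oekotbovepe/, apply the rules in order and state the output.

oegodebovebe

Rule 1 (nasal place assimilation): no segment meets the environment; /oekotbovepe/ is unchanged.
Rule 2 (regressive voicing assimilation): /t/ precedes the voiced obstruent /b/, so it voices to [d] by assimilation. /oekotbovepe/ → oekodbovepe.
Rule 3 (stop-cluster e-epenthesis): /d/ and /b/ form a stop–stop cluster, so [e] is inserted between them. /oekodbovepe/ → oekodebovepe.
Rule 4 (intervocalic voicing): /k/ is a voiceless stop between vowels /e/ and /o/, so it voices to [g]. /p/ is a voiceless stop between vowels /e/ and /e/, so it voices to [b]. /oekodebovepe/ → oegodebovebe.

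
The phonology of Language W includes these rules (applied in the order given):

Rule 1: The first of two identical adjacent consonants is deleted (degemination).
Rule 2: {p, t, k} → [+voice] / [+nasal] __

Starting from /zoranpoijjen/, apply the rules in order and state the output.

zoranboijen

Rule 1 (degemination): /jj/ is a geminate; the first /j/ deletes. /zoranpoijjen/ → zoranpoijen.
Rule 2 (post-nasal voicing): /p/ is a voiceless stop immediately after the nasal /n/, so it voices to [b]. /zoranpoijen/ → zoranboijen.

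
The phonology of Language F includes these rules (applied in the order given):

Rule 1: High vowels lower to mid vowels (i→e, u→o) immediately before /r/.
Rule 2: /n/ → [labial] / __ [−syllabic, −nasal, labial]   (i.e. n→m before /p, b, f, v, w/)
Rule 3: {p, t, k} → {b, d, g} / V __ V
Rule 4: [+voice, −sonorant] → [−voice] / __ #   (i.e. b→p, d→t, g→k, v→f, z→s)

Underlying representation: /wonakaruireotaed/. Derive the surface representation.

Rule 1 (pre-rhotic lowering): /i/ is a high vowel immediately before /r/, so it lowers to [e]. /wonakaruireotaed/ → wonakaruereotaed.
Rule 2 (nasal place assimilation): no segment meets the environment; /wonakaruereotaed/ is unchanged.
Rule 3 (intervocalic voicing): /k/ is a voiceless stop between vowels /a/ and /a/, so it voices to [g]. /t/ is a voiceless stop between vowels /o/ and /a/, so it voices to [d]. /wonakaruereotaed/ → wonagaruereodaed.
Rule 4 (final devoicing): /d/ is a voiced obstruent in word-final position, so it devoices to [t]. /wonagaruereodaed/ → wonagaruereodaet.

wonagaruereodaet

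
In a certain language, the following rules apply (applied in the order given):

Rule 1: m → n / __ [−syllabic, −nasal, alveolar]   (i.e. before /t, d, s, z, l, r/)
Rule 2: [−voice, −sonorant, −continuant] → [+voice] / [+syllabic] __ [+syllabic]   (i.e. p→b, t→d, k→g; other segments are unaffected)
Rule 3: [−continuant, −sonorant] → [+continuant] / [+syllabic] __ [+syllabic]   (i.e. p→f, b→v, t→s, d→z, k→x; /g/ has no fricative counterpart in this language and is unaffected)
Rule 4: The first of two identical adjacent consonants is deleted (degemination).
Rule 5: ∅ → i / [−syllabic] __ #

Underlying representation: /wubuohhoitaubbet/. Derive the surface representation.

Rule 1 (nasal place assimilation): no segment meets the environment; /wubuohhoitaubbet/ is unchanged.
Rule 2 (intervocalic voicing): /t/ is a voiceless stop between vowels /i/ and /a/, so it voices to [d]. /wubuohhoitaubbet/ → wubuohhoidaubbet.
Rule 3 (intervocalic spirantization): /b/ is a stop between vowels /u/ and /u/, so it spirantizes to the fricative [v]. /d/ is a stop between vowels /i/ and /a/, so it spirantizes to the fricative [z]. /wubuohhoidaubbet/ → wuvuohhoizaubbet.
Rule 4 (degemination): /hh/ is a geminate; the first /h/ deletes. /bb/ is a geminate; the first /b/ deletes. /wuvuohhoizaubbet/ → wuvuohoizaubet.
Rule 5 (final i-epenthesis): the form ends in the consonant /t/, so [i] is inserted word-finally. /wuvuohoizaubet/ → wuvuohoizaubeti.

wuvuohoizaubeti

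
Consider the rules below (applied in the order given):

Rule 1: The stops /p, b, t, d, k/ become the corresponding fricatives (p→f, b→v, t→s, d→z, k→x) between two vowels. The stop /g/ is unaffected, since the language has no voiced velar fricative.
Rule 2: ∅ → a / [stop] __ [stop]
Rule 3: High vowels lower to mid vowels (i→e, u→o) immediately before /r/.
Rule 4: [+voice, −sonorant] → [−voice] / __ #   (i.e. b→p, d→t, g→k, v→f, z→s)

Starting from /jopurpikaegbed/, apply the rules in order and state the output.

joforpixaegabet

Rule 1 (intervocalic spirantization): /p/ is a stop between vowels /o/ and /u/, so it spirantizes to the fricative [f]. /k/ is a stop between vowels /i/ and /a/, so it spirantizes to the fricative [x]. /jopurpikaegbed/ → jofurpixaegbed.
Rule 2 (stop-cluster a-epenthesis): /g/ and /b/ form a stop–stop cluster, so [a] is inserted between them. /jofurpixaegbed/ → jofurpixaegabed.
Rule 3 (pre-rhotic lowering): /u/ is a high vowel immediately before /r/, so it lowers to [o]. /jofurpixaegabed/ → joforpixaegabed.
Rule 4 (final devoicing): /d/ is a voiced obstruent in word-final position, so it devoices to [t]. /joforpixaegabed/ → joforpixaegabet.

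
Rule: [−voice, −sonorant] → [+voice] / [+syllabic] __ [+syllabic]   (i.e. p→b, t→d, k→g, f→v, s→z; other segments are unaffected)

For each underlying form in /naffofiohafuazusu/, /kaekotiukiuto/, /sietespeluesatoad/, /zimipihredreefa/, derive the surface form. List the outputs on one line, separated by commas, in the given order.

naffoviohavuazuzu, kaegodiugiudo, siedespeluezadoad, zimibihredreeva

/naffofiohafuazusu/: /f/ is a voiceless obstruent between vowels /o/ and /i/, so it voices to [v]. /f/ is a voiceless obstruent between vowels /a/ and /u/, so it voices to [v]. /s/ is a voiceless obstruent between vowels /u/ and /u/, so it voices to [z]. → [naffoviohavuazuzu].
/kaekotiukiuto/: /k/ is a voiceless obstruent between vowels /e/ and /o/, so it voices to [g]. /t/ is a voiceless obstruent between vowels /o/ and /i/, so it voices to [d]. /k/ is a voiceless obstruent between vowels /u/ and /i/, so it voices to [g]. /t/ is a voiceless obstruent between vowels /u/ and /o/, so it voices to [d]. → [kaegodiugiudo].
/sietespeluesatoad/: /t/ is a voiceless obstruent between vowels /e/ and /e/, so it voices to [d]. /s/ is a voiceless obstruent between vowels /e/ and /a/, so it voices to [z]. /t/ is a voiceless obstruent between vowels /a/ and /o/, so it voices to [d]. → [siedespeluezadoad].
/zimipihredreefa/: /p/ is a voiceless obstruent between vowels /i/ and /i/, so it voices to [b]. /f/ is a voiceless obstruent between vowels /e/ and /a/, so it voices to [v]. → [zimibihredreeva].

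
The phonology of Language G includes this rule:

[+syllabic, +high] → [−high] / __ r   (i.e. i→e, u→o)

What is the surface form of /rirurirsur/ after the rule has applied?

rerorersor

/i/ is a high vowel immediately before /r/, so it lowers to [e].
/u/ is a high vowel immediately before /r/, so it lowers to [o].
/i/ is a high vowel immediately before /r/, so it lowers to [e].
/u/ is a high vowel immediately before /r/, so it lowers to [o].
Surface form: [rerorersor].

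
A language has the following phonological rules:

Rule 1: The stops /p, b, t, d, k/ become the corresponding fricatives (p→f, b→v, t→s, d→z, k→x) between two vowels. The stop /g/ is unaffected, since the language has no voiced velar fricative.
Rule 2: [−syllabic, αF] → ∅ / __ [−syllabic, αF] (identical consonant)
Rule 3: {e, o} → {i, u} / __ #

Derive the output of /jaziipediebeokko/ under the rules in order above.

Rule 1 (intervocalic spirantization): /p/ is a stop between vowels /i/ and /e/, so it spirantizes to the fricative [f]. /d/ is a stop between vowels /e/ and /i/, so it spirantizes to the fricative [z]. /b/ is a stop between vowels /e/ and /e/, so it spirantizes to the fricative [v]. /jaziipediebeokko/ → jaziifezieveokko.
Rule 2 (degemination): /kk/ is a geminate; the first /k/ deletes. /jaziifezieveokko/ → jaziifezieveoko.
Rule 3 (final vowel raising): /o/ is a mid vowel in word-final position, so it raises to [u]. /jaziifezieveoko/ → jaziifezieveoku.

jaziifezieveoku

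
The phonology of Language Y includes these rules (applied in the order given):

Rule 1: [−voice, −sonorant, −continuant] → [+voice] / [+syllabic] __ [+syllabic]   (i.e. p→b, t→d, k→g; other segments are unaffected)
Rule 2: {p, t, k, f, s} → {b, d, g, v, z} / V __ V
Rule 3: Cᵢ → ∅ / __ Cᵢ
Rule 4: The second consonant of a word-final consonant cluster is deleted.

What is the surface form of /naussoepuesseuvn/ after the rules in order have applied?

Rule 1 (intervocalic voicing): /p/ is a voiceless stop between vowels /e/ and /u/, so it voices to [b]. /naussoepuesseuvn/ → naussoebuesseuvn.
Rule 2 (intervocalic voicing): no segment meets the environment; /naussoebuesseuvn/ is unchanged.
Rule 3 (degemination): /ss/ is a geminate; the first /s/ deletes. /ss/ is a geminate; the first /s/ deletes. /naussoebuesseuvn/ → nausoebueseuvn.
Rule 4 (final cluster simplification): /n/ is the second consonant of a word-final cluster /vn/, so it deletes. /nausoebueseuvn/ → nausoebueseuv.

nausoebueseuv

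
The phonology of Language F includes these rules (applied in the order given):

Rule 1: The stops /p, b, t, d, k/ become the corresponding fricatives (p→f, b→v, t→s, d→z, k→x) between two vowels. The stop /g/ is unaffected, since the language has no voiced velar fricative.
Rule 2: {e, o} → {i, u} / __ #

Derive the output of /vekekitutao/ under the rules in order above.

vexexisusau

Rule 1 (intervocalic spirantization): /k/ is a stop between vowels /e/ and /e/, so it spirantizes to the fricative [x]. /k/ is a stop between vowels /e/ and /i/, so it spirantizes to the fricative [x]. /t/ is a stop between vowels /i/ and /u/, so it spirantizes to the fricative [s]. /t/ is a stop between vowels /u/ and /a/, so it spirantizes to the fricative [s]. /vekekitutao/ → vexexisusao.
Rule 2 (final vowel raising): /o/ is a mid vowel in word-final position, so it raises to [u]. /vexexisusao/ → vexexisusau.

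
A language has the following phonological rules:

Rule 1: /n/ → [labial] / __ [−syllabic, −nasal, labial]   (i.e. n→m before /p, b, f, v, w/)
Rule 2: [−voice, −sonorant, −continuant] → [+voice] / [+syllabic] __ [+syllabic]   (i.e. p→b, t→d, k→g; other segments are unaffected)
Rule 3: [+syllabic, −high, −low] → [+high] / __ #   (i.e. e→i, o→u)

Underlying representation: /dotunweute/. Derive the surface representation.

Rule 1 (nasal place assimilation): /n/ precedes the labial consonant /w/, so it assimilates in place to [m]. /dotunweute/ → dotumweute.
Rule 2 (intervocalic voicing): /t/ is a voiceless stop between vowels /o/ and /u/, so it voices to [d]. /t/ is a voiceless stop between vowels /u/ and /e/, so it voices to [d]. /dotumweute/ → dodumweude.
Rule 3 (final vowel raising): /e/ is a mid vowel in word-final position, so it raises to [i]. /dodumweude/ → dodumweudi.

dodumweudi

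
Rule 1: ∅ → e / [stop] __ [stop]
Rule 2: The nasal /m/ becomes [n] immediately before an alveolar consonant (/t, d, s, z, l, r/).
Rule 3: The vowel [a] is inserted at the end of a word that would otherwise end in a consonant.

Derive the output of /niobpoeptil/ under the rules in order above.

Rule 1 (stop-cluster e-epenthesis): /b/ and /p/ form a stop–stop cluster, so [e] is inserted between them. /p/ and /t/ form a stop–stop cluster, so [e] is inserted between them. /niobpoeptil/ → niobepoepetil.
Rule 2 (nasal place assimilation): no segment meets the environment; /niobepoepetil/ is unchanged.
Rule 3 (final a-epenthesis): the form ends in the consonant /l/, so [a] is inserted word-finally. /niobepoepetil/ → niobepoepetila.

niobepoepetila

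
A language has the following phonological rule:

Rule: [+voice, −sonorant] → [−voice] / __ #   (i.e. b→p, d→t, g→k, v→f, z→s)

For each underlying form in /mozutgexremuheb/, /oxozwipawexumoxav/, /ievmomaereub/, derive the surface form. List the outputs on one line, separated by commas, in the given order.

mozutgexremuhep, oxozwipawexumoxaf, ievmomaereup

/mozutgexremuheb/: /b/ is a voiced obstruent in word-final position, so it devoices to [p]. → [mozutgexremuhep].
/oxozwipawexumoxav/: /v/ is a voiced obstruent in word-final position, so it devoices to [f]. → [oxozwipawexumoxaf].
/ievmomaereub/: /b/ is a voiced obstruent in word-final position, so it devoices to [p]. → [ievmomaereup].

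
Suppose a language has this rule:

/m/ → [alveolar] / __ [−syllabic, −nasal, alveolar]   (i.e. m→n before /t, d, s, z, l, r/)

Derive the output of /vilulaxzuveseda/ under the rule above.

No segment of /vilulaxzuveseda/ meets the structural description of the rule, so the form surfaces unchanged.

vilulaxzuveseda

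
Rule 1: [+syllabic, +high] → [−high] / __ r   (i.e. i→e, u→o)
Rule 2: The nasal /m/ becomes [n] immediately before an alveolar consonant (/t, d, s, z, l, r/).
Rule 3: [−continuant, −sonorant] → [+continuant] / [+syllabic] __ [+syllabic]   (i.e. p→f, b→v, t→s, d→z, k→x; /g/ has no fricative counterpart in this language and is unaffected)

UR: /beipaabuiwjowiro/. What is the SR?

Rule 1 (pre-rhotic lowering): /i/ is a high vowel immediately before /r/, so it lowers to [e]. /beipaabuiwjowiro/ → beipaabuiwjowero.
Rule 2 (nasal place assimilation): no segment meets the environment; /beipaabuiwjowero/ is unchanged.
Rule 3 (intervocalic spirantization): /p/ is a stop between vowels /i/ and /a/, so it spirantizes to the fricative [f]. /b/ is a stop between vowels /a/ and /u/, so it spirantizes to the fricative [v]. /beipaabuiwjowero/ → beifaavuiwjowero.

beifaavuiwjowero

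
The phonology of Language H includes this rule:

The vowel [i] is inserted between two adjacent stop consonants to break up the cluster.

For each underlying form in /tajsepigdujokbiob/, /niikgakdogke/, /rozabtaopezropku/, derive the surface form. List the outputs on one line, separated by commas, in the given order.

tajsepigidujokibiob, niikigakidogike, rozabitaopezropiku

/tajsepigdujokbiob/: /g/ and /d/ form a stop–stop cluster, so [i] is inserted between them. /k/ and /b/ form a stop–stop cluster, so [i] is inserted between them. → [tajsepigidujokibiob].
/niikgakdogke/: /k/ and /g/ form a stop–stop cluster, so [i] is inserted between them. /k/ and /d/ form a stop–stop cluster, so [i] is inserted between them. /g/ and /k/ form a stop–stop cluster, so [i] is inserted between them. → [niikigakidogike].
/rozabtaopezropku/: /b/ and /t/ form a stop–stop cluster, so [i] is inserted between them. /p/ and /k/ form a stop–stop cluster, so [i] is inserted between them. → [rozabitaopezropiku].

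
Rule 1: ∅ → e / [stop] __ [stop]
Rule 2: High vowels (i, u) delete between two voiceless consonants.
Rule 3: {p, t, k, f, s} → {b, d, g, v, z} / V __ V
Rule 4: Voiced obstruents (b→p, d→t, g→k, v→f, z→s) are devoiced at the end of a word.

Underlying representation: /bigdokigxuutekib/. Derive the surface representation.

Rule 1 (stop-cluster e-epenthesis): /g/ and /d/ form a stop–stop cluster, so [e] is inserted between them. /bigdokigxuutekib/ → bigedokigxuutekib.
Rule 2 (high vowel syncope): no segment meets the environment; /bigedokigxuutekib/ is unchanged.
Rule 3 (intervocalic voicing): /k/ is a voiceless obstruent between vowels /o/ and /i/, so it voices to [g]. /t/ is a voiceless obstruent between vowels /u/ and /e/, so it voices to [d]. /k/ is a voiceless obstruent between vowels /e/ and /i/, so it voices to [g]. /bigedokigxuutekib/ → bigedogigxuudegib.
Rule 4 (final devoicing): /b/ is a voiced obstruent in word-final position, so it devoices to [p]. /bigedogigxuudegib/ → bigedogigxuudegip.

bigedogigxuudegip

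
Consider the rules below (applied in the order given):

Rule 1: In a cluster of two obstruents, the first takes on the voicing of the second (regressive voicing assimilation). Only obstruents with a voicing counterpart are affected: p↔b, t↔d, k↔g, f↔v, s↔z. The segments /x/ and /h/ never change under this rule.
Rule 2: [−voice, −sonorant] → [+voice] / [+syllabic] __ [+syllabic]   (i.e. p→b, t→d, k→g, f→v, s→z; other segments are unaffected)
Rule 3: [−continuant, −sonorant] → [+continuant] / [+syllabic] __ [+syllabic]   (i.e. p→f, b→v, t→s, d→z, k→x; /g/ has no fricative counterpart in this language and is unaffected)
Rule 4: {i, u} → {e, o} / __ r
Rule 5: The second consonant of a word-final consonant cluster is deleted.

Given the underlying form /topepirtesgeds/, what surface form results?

tovevertezget

Rule 1 (regressive voicing assimilation): /s/ precedes the voiced obstruent /g/, so it voices to [z] by assimilation. /d/ precedes the voiceless obstruent /s/, so it devoices to [t] by assimilation. /topepirtesgeds/ → topepirtezgets.
Rule 2 (intervocalic voicing): /p/ is a voiceless obstruent between vowels /o/ and /e/, so it voices to [b]. /p/ is a voiceless obstruent between vowels /e/ and /i/, so it voices to [b]. /topepirtezgets/ → tobebirtezgets.
Rule 3 (intervocalic spirantization): /b/ is a stop between vowels /o/ and /e/, so it spirantizes to the fricative [v]. /b/ is a stop between vowels /e/ and /i/, so it spirantizes to the fricative [v]. /tobebirtezgets/ → tovevirtezgets.
Rule 4 (pre-rhotic lowering): /i/ is a high vowel immediately before /r/, so it lowers to [e]. /tovevirtezgets/ → tovevertezgets.
Rule 5 (final cluster simplification): /s/ is the second consonant of a word-final cluster /ts/, so it deletes. /tovevertezgets/ → tovevertezget.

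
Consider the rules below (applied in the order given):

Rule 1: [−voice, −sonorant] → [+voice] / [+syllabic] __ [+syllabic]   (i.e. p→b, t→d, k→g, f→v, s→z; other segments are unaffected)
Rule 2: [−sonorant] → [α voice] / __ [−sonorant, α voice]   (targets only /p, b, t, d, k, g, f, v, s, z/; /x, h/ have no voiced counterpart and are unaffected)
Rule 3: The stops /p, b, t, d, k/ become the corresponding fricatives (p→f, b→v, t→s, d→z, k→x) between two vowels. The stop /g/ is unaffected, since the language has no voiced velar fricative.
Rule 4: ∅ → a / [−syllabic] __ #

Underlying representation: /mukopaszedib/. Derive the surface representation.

mugovazzeziba

Rule 1 (intervocalic voicing): /k/ is a voiceless obstruent between vowels /u/ and /o/, so it voices to [g]. /p/ is a voiceless obstruent between vowels /o/ and /a/, so it voices to [b]. /mukopaszedib/ → mugobaszedib.
Rule 2 (regressive voicing assimilation): /s/ precedes the voiced obstruent /z/, so it voices to [z] by assimilation. /mugobaszedib/ → mugobazzedib.
Rule 3 (intervocalic spirantization): /b/ is a stop between vowels /o/ and /a/, so it spirantizes to the fricative [v]. /d/ is a stop between vowels /e/ and /i/, so it spirantizes to the fricative [z]. /mugobazzedib/ → mugovazzezib.
Rule 4 (final a-epenthesis): the form ends in the consonant /b/, so [a] is inserted word-finally. /mugovazzezib/ → mugovazzeziba.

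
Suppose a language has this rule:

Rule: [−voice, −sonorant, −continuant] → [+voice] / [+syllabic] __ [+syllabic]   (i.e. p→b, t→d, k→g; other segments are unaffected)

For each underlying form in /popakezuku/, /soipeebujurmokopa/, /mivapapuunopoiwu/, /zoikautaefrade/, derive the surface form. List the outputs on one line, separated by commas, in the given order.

/popakezuku/: /p/ is a voiceless stop between vowels /o/ and /a/, so it voices to [b]. /k/ is a voiceless stop between vowels /a/ and /e/, so it voices to [g]. /k/ is a voiceless stop between vowels /u/ and /u/, so it voices to [g]. → [pobagezugu].
/soipeebujurmokopa/: /p/ is a voiceless stop between vowels /i/ and /e/, so it voices to [b]. /k/ is a voiceless stop between vowels /o/ and /o/, so it voices to [g]. /p/ is a voiceless stop between vowels /o/ and /a/, so it voices to [b]. → [soibeebujurmogoba].
/mivapapuunopoiwu/: /p/ is a voiceless stop between vowels /a/ and /a/, so it voices to [b]. /p/ is a voiceless stop between vowels /a/ and /u/, so it voices to [b]. /p/ is a voiceless stop between vowels /o/ and /o/, so it voices to [b]. → [mivababuunoboiwu].
/zoikautaefrade/: /k/ is a voiceless stop between vowels /i/ and /a/, so it voices to [g]. /t/ is a voiceless stop between vowels /u/ and /a/, so it voices to [d]. → [zoigaudaefrade].

pobagezugu, soibeebujurmogoba, mivababuunoboiwu, zoigaudaefrade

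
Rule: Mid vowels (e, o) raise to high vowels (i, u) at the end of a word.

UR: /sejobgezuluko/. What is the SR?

Scanning /sejobgezuluko/: /e/ at position 2 is not in the conditioning environment; /o/ at position 4 is not in the conditioning environment; /e/ at position 7 is not in the conditioning environment; /o/ is a mid vowel in word-final position, so it raises to [u].
Result: [sejobgezuluku].

sejobgezuluku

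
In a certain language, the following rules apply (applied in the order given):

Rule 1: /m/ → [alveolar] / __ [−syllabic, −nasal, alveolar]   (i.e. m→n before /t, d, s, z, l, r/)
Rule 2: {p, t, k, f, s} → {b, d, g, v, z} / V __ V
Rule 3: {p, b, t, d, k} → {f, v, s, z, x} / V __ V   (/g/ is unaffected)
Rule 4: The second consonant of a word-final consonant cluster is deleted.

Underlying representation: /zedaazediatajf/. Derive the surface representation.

zezaazeziazaj

Rule 1 (nasal place assimilation): no segment meets the environment; /zedaazediatajf/ is unchanged.
Rule 2 (intervocalic voicing): /t/ is a voiceless obstruent between vowels /a/ and /a/, so it voices to [d]. /zedaazediatajf/ → zedaazediadajf.
Rule 3 (intervocalic spirantization): /d/ is a stop between vowels /e/ and /a/, so it spirantizes to the fricative [z]. /d/ is a stop between vowels /e/ and /i/, so it spirantizes to the fricative [z]. /d/ is a stop between vowels /a/ and /a/, so it spirantizes to the fricative [z]. /zedaazediadajf/ → zezaazeziazajf.
Rule 4 (final cluster simplification): /f/ is the second consonant of a word-final cluster /jf/, so it deletes. /zezaazeziazajf/ → zezaazeziazaj.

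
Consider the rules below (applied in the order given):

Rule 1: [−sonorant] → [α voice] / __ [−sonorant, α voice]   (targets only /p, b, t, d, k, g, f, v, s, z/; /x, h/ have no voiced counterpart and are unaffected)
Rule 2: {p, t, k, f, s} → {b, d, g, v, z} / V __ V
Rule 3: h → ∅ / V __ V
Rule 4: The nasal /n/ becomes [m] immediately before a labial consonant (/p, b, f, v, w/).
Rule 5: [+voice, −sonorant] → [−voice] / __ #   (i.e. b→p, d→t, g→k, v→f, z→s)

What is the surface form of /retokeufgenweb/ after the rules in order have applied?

Rule 1 (regressive voicing assimilation): /f/ precedes the voiced obstruent /g/, so it voices to [v] by assimilation. /retokeufgenweb/ → retokeuvgenweb.
Rule 2 (intervocalic voicing): /t/ is a voiceless obstruent between vowels /e/ and /o/, so it voices to [d]. /k/ is a voiceless obstruent between vowels /o/ and /e/, so it voices to [g]. /retokeuvgenweb/ → redogeuvgenweb.
Rule 3 (intervocalic h-deletion): no segment meets the environment; /redogeuvgenweb/ is unchanged.
Rule 4 (nasal place assimilation): /n/ precedes the labial consonant /w/, so it assimilates in place to [m]. /redogeuvgenweb/ → redogeuvgemweb.
Rule 5 (final devoicing): /b/ is a voiced obstruent in word-final position, so it devoices to [p]. /redogeuvgemweb/ → redogeuvgemwep.

redogeuvgemwep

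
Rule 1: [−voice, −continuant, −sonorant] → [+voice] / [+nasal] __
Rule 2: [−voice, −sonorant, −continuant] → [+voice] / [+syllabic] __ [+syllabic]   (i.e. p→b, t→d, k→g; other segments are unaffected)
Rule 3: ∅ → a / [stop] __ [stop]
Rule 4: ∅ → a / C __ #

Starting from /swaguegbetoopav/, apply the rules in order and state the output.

swaguegabedoobava

Rule 1 (post-nasal voicing): no segment meets the environment; /swaguegbetoopav/ is unchanged.
Rule 2 (intervocalic voicing): /t/ is a voiceless stop between vowels /e/ and /o/, so it voices to [d]. /p/ is a voiceless stop between vowels /o/ and /a/, so it voices to [b]. /swaguegbetoopav/ → swaguegbedoobav.
Rule 3 (stop-cluster a-epenthesis): /g/ and /b/ form a stop–stop cluster, so [a] is inserted between them. /swaguegbedoobav/ → swaguegabedoobav.
Rule 4 (final a-epenthesis): the form ends in the consonant /v/, so [a] is inserted word-finally. /swaguegabedoobav/ → swaguegabedoobava.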